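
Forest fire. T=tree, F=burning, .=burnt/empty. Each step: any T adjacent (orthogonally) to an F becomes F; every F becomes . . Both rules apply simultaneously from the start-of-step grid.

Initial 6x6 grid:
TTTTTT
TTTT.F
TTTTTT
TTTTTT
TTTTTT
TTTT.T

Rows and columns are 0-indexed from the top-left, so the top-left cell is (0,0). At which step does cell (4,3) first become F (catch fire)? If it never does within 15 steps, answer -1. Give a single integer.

Step 1: cell (4,3)='T' (+2 fires, +1 burnt)
Step 2: cell (4,3)='T' (+3 fires, +2 burnt)
Step 3: cell (4,3)='T' (+4 fires, +3 burnt)
Step 4: cell (4,3)='T' (+6 fires, +4 burnt)
Step 5: cell (4,3)='F' (+5 fires, +6 burnt)
  -> target ignites at step 5
Step 6: cell (4,3)='.' (+6 fires, +5 burnt)
Step 7: cell (4,3)='.' (+4 fires, +6 burnt)
Step 8: cell (4,3)='.' (+2 fires, +4 burnt)
Step 9: cell (4,3)='.' (+1 fires, +2 burnt)
Step 10: cell (4,3)='.' (+0 fires, +1 burnt)
  fire out at step 10

5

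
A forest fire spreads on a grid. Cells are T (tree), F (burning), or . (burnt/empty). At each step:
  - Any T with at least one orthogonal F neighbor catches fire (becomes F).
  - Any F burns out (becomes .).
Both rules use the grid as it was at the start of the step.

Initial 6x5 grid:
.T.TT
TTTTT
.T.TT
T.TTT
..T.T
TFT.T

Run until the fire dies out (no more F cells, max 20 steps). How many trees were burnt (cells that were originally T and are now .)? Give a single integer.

Step 1: +2 fires, +1 burnt (F count now 2)
Step 2: +1 fires, +2 burnt (F count now 1)
Step 3: +1 fires, +1 burnt (F count now 1)
Step 4: +1 fires, +1 burnt (F count now 1)
Step 5: +2 fires, +1 burnt (F count now 2)
Step 6: +3 fires, +2 burnt (F count now 3)
Step 7: +4 fires, +3 burnt (F count now 4)
Step 8: +2 fires, +4 burnt (F count now 2)
Step 9: +3 fires, +2 burnt (F count now 3)
Step 10: +0 fires, +3 burnt (F count now 0)
Fire out after step 10
Initially T: 20, now '.': 29
Total burnt (originally-T cells now '.'): 19

Answer: 19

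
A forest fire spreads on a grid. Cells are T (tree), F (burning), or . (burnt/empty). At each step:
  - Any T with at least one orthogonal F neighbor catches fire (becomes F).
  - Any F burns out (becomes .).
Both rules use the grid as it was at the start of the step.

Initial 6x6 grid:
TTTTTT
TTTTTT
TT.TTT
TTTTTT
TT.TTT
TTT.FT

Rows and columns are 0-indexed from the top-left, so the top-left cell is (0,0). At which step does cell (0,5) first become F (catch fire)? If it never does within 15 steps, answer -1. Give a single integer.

Step 1: cell (0,5)='T' (+2 fires, +1 burnt)
Step 2: cell (0,5)='T' (+3 fires, +2 burnt)
Step 3: cell (0,5)='T' (+3 fires, +3 burnt)
Step 4: cell (0,5)='T' (+4 fires, +3 burnt)
Step 5: cell (0,5)='T' (+4 fires, +4 burnt)
Step 6: cell (0,5)='F' (+6 fires, +4 burnt)
  -> target ignites at step 6
Step 7: cell (0,5)='.' (+5 fires, +6 burnt)
Step 8: cell (0,5)='.' (+4 fires, +5 burnt)
Step 9: cell (0,5)='.' (+1 fires, +4 burnt)
Step 10: cell (0,5)='.' (+0 fires, +1 burnt)
  fire out at step 10

6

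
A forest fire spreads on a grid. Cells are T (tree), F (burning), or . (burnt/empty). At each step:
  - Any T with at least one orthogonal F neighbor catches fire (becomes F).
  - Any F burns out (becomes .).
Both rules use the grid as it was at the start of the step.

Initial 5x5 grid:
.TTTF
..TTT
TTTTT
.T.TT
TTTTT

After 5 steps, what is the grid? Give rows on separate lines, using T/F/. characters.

Step 1: 2 trees catch fire, 1 burn out
  .TTF.
  ..TTF
  TTTTT
  .T.TT
  TTTTT
Step 2: 3 trees catch fire, 2 burn out
  .TF..
  ..TF.
  TTTTF
  .T.TT
  TTTTT
Step 3: 4 trees catch fire, 3 burn out
  .F...
  ..F..
  TTTF.
  .T.TF
  TTTTT
Step 4: 3 trees catch fire, 4 burn out
  .....
  .....
  TTF..
  .T.F.
  TTTTF
Step 5: 2 trees catch fire, 3 burn out
  .....
  .....
  TF...
  .T...
  TTTF.

.....
.....
TF...
.T...
TTTF.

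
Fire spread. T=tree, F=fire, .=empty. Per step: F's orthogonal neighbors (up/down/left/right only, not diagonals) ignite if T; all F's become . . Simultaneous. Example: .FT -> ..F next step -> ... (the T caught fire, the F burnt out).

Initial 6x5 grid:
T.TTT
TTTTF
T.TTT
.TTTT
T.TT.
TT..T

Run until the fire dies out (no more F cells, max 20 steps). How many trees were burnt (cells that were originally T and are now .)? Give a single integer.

Answer: 18

Derivation:
Step 1: +3 fires, +1 burnt (F count now 3)
Step 2: +4 fires, +3 burnt (F count now 4)
Step 3: +4 fires, +4 burnt (F count now 4)
Step 4: +3 fires, +4 burnt (F count now 3)
Step 5: +4 fires, +3 burnt (F count now 4)
Step 6: +0 fires, +4 burnt (F count now 0)
Fire out after step 6
Initially T: 22, now '.': 26
Total burnt (originally-T cells now '.'): 18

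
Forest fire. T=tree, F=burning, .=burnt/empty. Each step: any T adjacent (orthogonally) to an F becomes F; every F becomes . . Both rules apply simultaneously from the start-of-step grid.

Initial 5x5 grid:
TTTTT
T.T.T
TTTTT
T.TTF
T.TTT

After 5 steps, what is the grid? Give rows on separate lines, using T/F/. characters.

Step 1: 3 trees catch fire, 1 burn out
  TTTTT
  T.T.T
  TTTTF
  T.TF.
  T.TTF
Step 2: 4 trees catch fire, 3 burn out
  TTTTT
  T.T.F
  TTTF.
  T.F..
  T.TF.
Step 3: 3 trees catch fire, 4 burn out
  TTTTF
  T.T..
  TTF..
  T....
  T.F..
Step 4: 3 trees catch fire, 3 burn out
  TTTF.
  T.F..
  TF...
  T....
  T....
Step 5: 2 trees catch fire, 3 burn out
  TTF..
  T....
  F....
  T....
  T....

TTF..
T....
F....
T....
T....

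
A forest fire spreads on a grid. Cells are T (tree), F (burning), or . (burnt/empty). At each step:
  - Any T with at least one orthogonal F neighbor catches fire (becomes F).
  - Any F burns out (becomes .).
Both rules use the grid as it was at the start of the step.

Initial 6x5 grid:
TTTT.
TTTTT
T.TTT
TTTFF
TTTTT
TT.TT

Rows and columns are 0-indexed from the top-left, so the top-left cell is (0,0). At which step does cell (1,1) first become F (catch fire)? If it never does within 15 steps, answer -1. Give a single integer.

Step 1: cell (1,1)='T' (+5 fires, +2 burnt)
Step 2: cell (1,1)='T' (+7 fires, +5 burnt)
Step 3: cell (1,1)='T' (+4 fires, +7 burnt)
Step 4: cell (1,1)='F' (+5 fires, +4 burnt)
  -> target ignites at step 4
Step 5: cell (1,1)='.' (+3 fires, +5 burnt)
Step 6: cell (1,1)='.' (+1 fires, +3 burnt)
Step 7: cell (1,1)='.' (+0 fires, +1 burnt)
  fire out at step 7

4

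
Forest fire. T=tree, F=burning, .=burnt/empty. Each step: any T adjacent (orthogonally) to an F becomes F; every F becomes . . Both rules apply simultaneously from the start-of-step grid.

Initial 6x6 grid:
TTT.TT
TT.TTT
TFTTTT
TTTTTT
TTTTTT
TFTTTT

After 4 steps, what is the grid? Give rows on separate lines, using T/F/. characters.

Step 1: 7 trees catch fire, 2 burn out
  TTT.TT
  TF.TTT
  F.FTTT
  TFTTTT
  TFTTTT
  F.FTTT
Step 2: 8 trees catch fire, 7 burn out
  TFT.TT
  F..TTT
  ...FTT
  F.FTTT
  F.FTTT
  ...FTT
Step 3: 7 trees catch fire, 8 burn out
  F.F.TT
  ...FTT
  ....FT
  ...FTT
  ...FTT
  ....FT
Step 4: 5 trees catch fire, 7 burn out
  ....TT
  ....FT
  .....F
  ....FT
  ....FT
  .....F

....TT
....FT
.....F
....FT
....FT
.....F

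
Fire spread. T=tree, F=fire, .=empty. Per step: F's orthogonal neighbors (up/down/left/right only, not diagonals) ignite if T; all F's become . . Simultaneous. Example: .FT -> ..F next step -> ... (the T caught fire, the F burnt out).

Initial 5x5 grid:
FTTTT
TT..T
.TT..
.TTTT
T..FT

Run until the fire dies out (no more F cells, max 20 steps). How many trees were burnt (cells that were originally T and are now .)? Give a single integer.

Step 1: +4 fires, +2 burnt (F count now 4)
Step 2: +4 fires, +4 burnt (F count now 4)
Step 3: +4 fires, +4 burnt (F count now 4)
Step 4: +1 fires, +4 burnt (F count now 1)
Step 5: +1 fires, +1 burnt (F count now 1)
Step 6: +0 fires, +1 burnt (F count now 0)
Fire out after step 6
Initially T: 15, now '.': 24
Total burnt (originally-T cells now '.'): 14

Answer: 14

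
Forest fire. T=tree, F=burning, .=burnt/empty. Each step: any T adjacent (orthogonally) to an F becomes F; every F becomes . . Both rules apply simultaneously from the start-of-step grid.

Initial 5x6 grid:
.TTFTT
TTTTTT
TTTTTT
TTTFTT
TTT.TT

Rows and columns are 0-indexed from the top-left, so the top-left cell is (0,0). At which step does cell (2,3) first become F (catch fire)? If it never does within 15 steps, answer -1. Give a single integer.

Step 1: cell (2,3)='F' (+6 fires, +2 burnt)
  -> target ignites at step 1
Step 2: cell (2,3)='.' (+10 fires, +6 burnt)
Step 3: cell (2,3)='.' (+7 fires, +10 burnt)
Step 4: cell (2,3)='.' (+3 fires, +7 burnt)
Step 5: cell (2,3)='.' (+0 fires, +3 burnt)
  fire out at step 5

1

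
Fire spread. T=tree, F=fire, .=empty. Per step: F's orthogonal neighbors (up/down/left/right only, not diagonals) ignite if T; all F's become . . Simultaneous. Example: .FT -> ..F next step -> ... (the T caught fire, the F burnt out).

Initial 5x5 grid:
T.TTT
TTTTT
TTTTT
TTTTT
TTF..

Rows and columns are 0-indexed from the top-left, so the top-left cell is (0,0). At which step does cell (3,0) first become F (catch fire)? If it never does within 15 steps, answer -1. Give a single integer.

Step 1: cell (3,0)='T' (+2 fires, +1 burnt)
Step 2: cell (3,0)='T' (+4 fires, +2 burnt)
Step 3: cell (3,0)='F' (+5 fires, +4 burnt)
  -> target ignites at step 3
Step 4: cell (3,0)='.' (+5 fires, +5 burnt)
Step 5: cell (3,0)='.' (+3 fires, +5 burnt)
Step 6: cell (3,0)='.' (+2 fires, +3 burnt)
Step 7: cell (3,0)='.' (+0 fires, +2 burnt)
  fire out at step 7

3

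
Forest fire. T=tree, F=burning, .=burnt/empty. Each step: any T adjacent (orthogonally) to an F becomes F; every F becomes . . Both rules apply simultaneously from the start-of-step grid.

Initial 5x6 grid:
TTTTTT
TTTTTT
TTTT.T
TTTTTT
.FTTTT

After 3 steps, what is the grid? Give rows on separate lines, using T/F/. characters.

Step 1: 2 trees catch fire, 1 burn out
  TTTTTT
  TTTTTT
  TTTT.T
  TFTTTT
  ..FTTT
Step 2: 4 trees catch fire, 2 burn out
  TTTTTT
  TTTTTT
  TFTT.T
  F.FTTT
  ...FTT
Step 3: 5 trees catch fire, 4 burn out
  TTTTTT
  TFTTTT
  F.FT.T
  ...FTT
  ....FT

TTTTTT
TFTTTT
F.FT.T
...FTT
....FT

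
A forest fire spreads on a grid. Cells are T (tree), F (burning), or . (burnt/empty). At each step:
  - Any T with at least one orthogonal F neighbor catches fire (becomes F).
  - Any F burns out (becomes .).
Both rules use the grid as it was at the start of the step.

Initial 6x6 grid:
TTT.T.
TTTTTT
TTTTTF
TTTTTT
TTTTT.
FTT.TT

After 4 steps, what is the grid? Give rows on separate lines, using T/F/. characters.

Step 1: 5 trees catch fire, 2 burn out
  TTT.T.
  TTTTTF
  TTTTF.
  TTTTTF
  FTTTT.
  .FT.TT
Step 2: 6 trees catch fire, 5 burn out
  TTT.T.
  TTTTF.
  TTTF..
  FTTTF.
  .FTTT.
  ..F.TT
Step 3: 8 trees catch fire, 6 burn out
  TTT.F.
  TTTF..
  FTF...
  .FTF..
  ..FTF.
  ....TT
Step 4: 6 trees catch fire, 8 burn out
  TTT...
  FTF...
  .F....
  ..F...
  ...F..
  ....FT

TTT...
FTF...
.F....
..F...
...F..
....FT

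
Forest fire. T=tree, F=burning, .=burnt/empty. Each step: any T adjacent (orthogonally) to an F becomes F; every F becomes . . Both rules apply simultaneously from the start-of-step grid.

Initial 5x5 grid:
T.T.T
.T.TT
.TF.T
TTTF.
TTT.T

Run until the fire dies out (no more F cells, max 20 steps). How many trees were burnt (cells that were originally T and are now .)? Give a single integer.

Step 1: +2 fires, +2 burnt (F count now 2)
Step 2: +3 fires, +2 burnt (F count now 3)
Step 3: +2 fires, +3 burnt (F count now 2)
Step 4: +1 fires, +2 burnt (F count now 1)
Step 5: +0 fires, +1 burnt (F count now 0)
Fire out after step 5
Initially T: 15, now '.': 18
Total burnt (originally-T cells now '.'): 8

Answer: 8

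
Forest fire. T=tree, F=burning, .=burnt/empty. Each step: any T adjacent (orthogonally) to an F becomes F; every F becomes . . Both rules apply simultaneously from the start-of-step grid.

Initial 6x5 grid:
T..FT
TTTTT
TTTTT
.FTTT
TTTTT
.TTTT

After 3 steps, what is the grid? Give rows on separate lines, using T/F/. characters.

Step 1: 5 trees catch fire, 2 burn out
  T...F
  TTTFT
  TFTTT
  ..FTT
  TFTTT
  .TTTT
Step 2: 10 trees catch fire, 5 burn out
  T....
  TFF.F
  F.FFT
  ...FT
  F.FTT
  .FTTT
Step 3: 5 trees catch fire, 10 burn out
  T....
  F....
  ....F
  ....F
  ...FT
  ..FTT

T....
F....
....F
....F
...FT
..FTT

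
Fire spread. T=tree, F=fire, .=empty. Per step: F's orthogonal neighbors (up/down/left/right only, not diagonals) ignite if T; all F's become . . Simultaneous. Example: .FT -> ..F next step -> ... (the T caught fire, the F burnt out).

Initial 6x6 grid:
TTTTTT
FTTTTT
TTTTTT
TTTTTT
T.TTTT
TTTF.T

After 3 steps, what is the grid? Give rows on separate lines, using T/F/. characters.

Step 1: 5 trees catch fire, 2 burn out
  FTTTTT
  .FTTTT
  FTTTTT
  TTTTTT
  T.TFTT
  TTF..T
Step 2: 8 trees catch fire, 5 burn out
  .FTTTT
  ..FTTT
  .FTTTT
  FTTFTT
  T.F.FT
  TF...T
Step 3: 10 trees catch fire, 8 burn out
  ..FTTT
  ...FTT
  ..FFTT
  .FF.FT
  F....F
  F....T

..FTTT
...FTT
..FFTT
.FF.FT
F....F
F....T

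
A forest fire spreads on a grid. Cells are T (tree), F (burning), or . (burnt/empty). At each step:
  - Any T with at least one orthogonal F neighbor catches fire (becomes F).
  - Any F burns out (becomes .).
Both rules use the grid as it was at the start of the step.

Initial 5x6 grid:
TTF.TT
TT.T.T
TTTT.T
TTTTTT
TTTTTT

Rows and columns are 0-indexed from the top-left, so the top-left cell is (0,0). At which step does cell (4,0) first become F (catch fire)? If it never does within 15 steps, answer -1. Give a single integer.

Step 1: cell (4,0)='T' (+1 fires, +1 burnt)
Step 2: cell (4,0)='T' (+2 fires, +1 burnt)
Step 3: cell (4,0)='T' (+2 fires, +2 burnt)
Step 4: cell (4,0)='T' (+3 fires, +2 burnt)
Step 5: cell (4,0)='T' (+4 fires, +3 burnt)
Step 6: cell (4,0)='F' (+4 fires, +4 burnt)
  -> target ignites at step 6
Step 7: cell (4,0)='.' (+2 fires, +4 burnt)
Step 8: cell (4,0)='.' (+2 fires, +2 burnt)
Step 9: cell (4,0)='.' (+2 fires, +2 burnt)
Step 10: cell (4,0)='.' (+1 fires, +2 burnt)
Step 11: cell (4,0)='.' (+1 fires, +1 burnt)
Step 12: cell (4,0)='.' (+1 fires, +1 burnt)
Step 13: cell (4,0)='.' (+0 fires, +1 burnt)
  fire out at step 13

6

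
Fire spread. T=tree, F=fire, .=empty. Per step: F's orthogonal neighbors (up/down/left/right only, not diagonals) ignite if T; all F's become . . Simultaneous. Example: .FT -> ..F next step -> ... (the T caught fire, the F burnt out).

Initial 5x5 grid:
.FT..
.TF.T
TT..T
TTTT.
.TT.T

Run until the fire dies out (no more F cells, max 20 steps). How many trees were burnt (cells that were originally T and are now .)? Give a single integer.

Answer: 10

Derivation:
Step 1: +2 fires, +2 burnt (F count now 2)
Step 2: +1 fires, +2 burnt (F count now 1)
Step 3: +2 fires, +1 burnt (F count now 2)
Step 4: +3 fires, +2 burnt (F count now 3)
Step 5: +2 fires, +3 burnt (F count now 2)
Step 6: +0 fires, +2 burnt (F count now 0)
Fire out after step 6
Initially T: 13, now '.': 22
Total burnt (originally-T cells now '.'): 10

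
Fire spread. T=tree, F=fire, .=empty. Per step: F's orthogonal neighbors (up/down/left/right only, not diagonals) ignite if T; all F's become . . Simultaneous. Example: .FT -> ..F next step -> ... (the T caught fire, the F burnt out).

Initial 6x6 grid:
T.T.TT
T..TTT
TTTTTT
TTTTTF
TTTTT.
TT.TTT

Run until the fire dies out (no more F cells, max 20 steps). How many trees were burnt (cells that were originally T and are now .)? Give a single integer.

Step 1: +2 fires, +1 burnt (F count now 2)
Step 2: +4 fires, +2 burnt (F count now 4)
Step 3: +6 fires, +4 burnt (F count now 6)
Step 4: +7 fires, +6 burnt (F count now 7)
Step 5: +3 fires, +7 burnt (F count now 3)
Step 6: +3 fires, +3 burnt (F count now 3)
Step 7: +2 fires, +3 burnt (F count now 2)
Step 8: +1 fires, +2 burnt (F count now 1)
Step 9: +0 fires, +1 burnt (F count now 0)
Fire out after step 9
Initially T: 29, now '.': 35
Total burnt (originally-T cells now '.'): 28

Answer: 28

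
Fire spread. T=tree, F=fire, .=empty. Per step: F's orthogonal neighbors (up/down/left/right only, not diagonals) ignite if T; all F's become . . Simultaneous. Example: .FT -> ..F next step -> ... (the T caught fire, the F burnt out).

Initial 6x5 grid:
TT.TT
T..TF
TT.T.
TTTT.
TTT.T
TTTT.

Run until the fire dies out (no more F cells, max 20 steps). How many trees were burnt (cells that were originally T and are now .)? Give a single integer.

Step 1: +2 fires, +1 burnt (F count now 2)
Step 2: +2 fires, +2 burnt (F count now 2)
Step 3: +1 fires, +2 burnt (F count now 1)
Step 4: +1 fires, +1 burnt (F count now 1)
Step 5: +2 fires, +1 burnt (F count now 2)
Step 6: +4 fires, +2 burnt (F count now 4)
Step 7: +4 fires, +4 burnt (F count now 4)
Step 8: +2 fires, +4 burnt (F count now 2)
Step 9: +1 fires, +2 burnt (F count now 1)
Step 10: +1 fires, +1 burnt (F count now 1)
Step 11: +0 fires, +1 burnt (F count now 0)
Fire out after step 11
Initially T: 21, now '.': 29
Total burnt (originally-T cells now '.'): 20

Answer: 20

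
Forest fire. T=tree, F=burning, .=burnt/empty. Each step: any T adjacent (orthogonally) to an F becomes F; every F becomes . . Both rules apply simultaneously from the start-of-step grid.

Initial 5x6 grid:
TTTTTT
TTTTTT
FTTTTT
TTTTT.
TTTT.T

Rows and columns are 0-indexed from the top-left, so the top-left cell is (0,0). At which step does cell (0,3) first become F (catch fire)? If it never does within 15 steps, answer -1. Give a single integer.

Step 1: cell (0,3)='T' (+3 fires, +1 burnt)
Step 2: cell (0,3)='T' (+5 fires, +3 burnt)
Step 3: cell (0,3)='T' (+5 fires, +5 burnt)
Step 4: cell (0,3)='T' (+5 fires, +5 burnt)
Step 5: cell (0,3)='F' (+5 fires, +5 burnt)
  -> target ignites at step 5
Step 6: cell (0,3)='.' (+2 fires, +5 burnt)
Step 7: cell (0,3)='.' (+1 fires, +2 burnt)
Step 8: cell (0,3)='.' (+0 fires, +1 burnt)
  fire out at step 8

5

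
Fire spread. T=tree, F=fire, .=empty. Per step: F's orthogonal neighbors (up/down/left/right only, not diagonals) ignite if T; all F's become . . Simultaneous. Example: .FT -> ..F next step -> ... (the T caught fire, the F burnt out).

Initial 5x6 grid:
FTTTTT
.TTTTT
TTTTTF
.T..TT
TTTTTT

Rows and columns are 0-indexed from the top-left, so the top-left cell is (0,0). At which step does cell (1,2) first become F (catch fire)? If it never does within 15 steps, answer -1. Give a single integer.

Step 1: cell (1,2)='T' (+4 fires, +2 burnt)
Step 2: cell (1,2)='T' (+7 fires, +4 burnt)
Step 3: cell (1,2)='F' (+7 fires, +7 burnt)
  -> target ignites at step 3
Step 4: cell (1,2)='.' (+3 fires, +7 burnt)
Step 5: cell (1,2)='.' (+2 fires, +3 burnt)
Step 6: cell (1,2)='.' (+1 fires, +2 burnt)
Step 7: cell (1,2)='.' (+0 fires, +1 burnt)
  fire out at step 7

3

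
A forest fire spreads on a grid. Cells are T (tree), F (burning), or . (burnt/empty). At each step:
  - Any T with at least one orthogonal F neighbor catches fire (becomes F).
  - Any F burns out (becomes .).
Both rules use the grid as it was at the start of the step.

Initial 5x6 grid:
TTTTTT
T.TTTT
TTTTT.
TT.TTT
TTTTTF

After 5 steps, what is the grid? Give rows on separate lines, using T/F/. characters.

Step 1: 2 trees catch fire, 1 burn out
  TTTTTT
  T.TTTT
  TTTTT.
  TT.TTF
  TTTTF.
Step 2: 2 trees catch fire, 2 burn out
  TTTTTT
  T.TTTT
  TTTTT.
  TT.TF.
  TTTF..
Step 3: 3 trees catch fire, 2 burn out
  TTTTTT
  T.TTTT
  TTTTF.
  TT.F..
  TTF...
Step 4: 3 trees catch fire, 3 burn out
  TTTTTT
  T.TTFT
  TTTF..
  TT....
  TF....
Step 5: 6 trees catch fire, 3 burn out
  TTTTFT
  T.TF.F
  TTF...
  TF....
  F.....

TTTTFT
T.TF.F
TTF...
TF....
F.....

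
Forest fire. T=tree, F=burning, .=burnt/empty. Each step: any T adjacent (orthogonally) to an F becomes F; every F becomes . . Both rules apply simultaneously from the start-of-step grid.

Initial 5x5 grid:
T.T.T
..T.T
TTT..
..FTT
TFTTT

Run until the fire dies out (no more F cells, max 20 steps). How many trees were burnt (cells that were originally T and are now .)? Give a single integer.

Answer: 11

Derivation:
Step 1: +4 fires, +2 burnt (F count now 4)
Step 2: +4 fires, +4 burnt (F count now 4)
Step 3: +3 fires, +4 burnt (F count now 3)
Step 4: +0 fires, +3 burnt (F count now 0)
Fire out after step 4
Initially T: 14, now '.': 22
Total burnt (originally-T cells now '.'): 11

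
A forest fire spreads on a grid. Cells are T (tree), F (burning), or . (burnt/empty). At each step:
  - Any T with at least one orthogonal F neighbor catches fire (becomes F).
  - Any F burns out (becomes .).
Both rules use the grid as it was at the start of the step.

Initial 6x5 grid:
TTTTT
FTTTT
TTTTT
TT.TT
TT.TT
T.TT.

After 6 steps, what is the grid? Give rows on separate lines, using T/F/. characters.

Step 1: 3 trees catch fire, 1 burn out
  FTTTT
  .FTTT
  FTTTT
  TT.TT
  TT.TT
  T.TT.
Step 2: 4 trees catch fire, 3 burn out
  .FTTT
  ..FTT
  .FTTT
  FT.TT
  TT.TT
  T.TT.
Step 3: 5 trees catch fire, 4 burn out
  ..FTT
  ...FT
  ..FTT
  .F.TT
  FT.TT
  T.TT.
Step 4: 5 trees catch fire, 5 burn out
  ...FT
  ....F
  ...FT
  ...TT
  .F.TT
  F.TT.
Step 5: 3 trees catch fire, 5 burn out
  ....F
  .....
  ....F
  ...FT
  ...TT
  ..TT.
Step 6: 2 trees catch fire, 3 burn out
  .....
  .....
  .....
  ....F
  ...FT
  ..TT.

.....
.....
.....
....F
...FT
..TT.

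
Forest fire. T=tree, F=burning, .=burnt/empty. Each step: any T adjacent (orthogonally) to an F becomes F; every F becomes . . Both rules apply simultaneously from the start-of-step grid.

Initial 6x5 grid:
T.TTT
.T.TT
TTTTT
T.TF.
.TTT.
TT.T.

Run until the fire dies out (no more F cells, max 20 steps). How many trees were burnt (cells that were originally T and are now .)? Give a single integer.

Answer: 19

Derivation:
Step 1: +3 fires, +1 burnt (F count now 3)
Step 2: +5 fires, +3 burnt (F count now 5)
Step 3: +4 fires, +5 burnt (F count now 4)
Step 4: +5 fires, +4 burnt (F count now 5)
Step 5: +2 fires, +5 burnt (F count now 2)
Step 6: +0 fires, +2 burnt (F count now 0)
Fire out after step 6
Initially T: 20, now '.': 29
Total burnt (originally-T cells now '.'): 19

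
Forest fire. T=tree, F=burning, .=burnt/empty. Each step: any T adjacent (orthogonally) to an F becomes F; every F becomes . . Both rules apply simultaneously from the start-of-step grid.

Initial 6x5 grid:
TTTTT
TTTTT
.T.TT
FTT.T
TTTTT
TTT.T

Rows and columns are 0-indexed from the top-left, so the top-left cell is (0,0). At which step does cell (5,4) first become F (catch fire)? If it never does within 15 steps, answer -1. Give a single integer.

Step 1: cell (5,4)='T' (+2 fires, +1 burnt)
Step 2: cell (5,4)='T' (+4 fires, +2 burnt)
Step 3: cell (5,4)='T' (+3 fires, +4 burnt)
Step 4: cell (5,4)='T' (+5 fires, +3 burnt)
Step 5: cell (5,4)='T' (+4 fires, +5 burnt)
Step 6: cell (5,4)='F' (+5 fires, +4 burnt)
  -> target ignites at step 6
Step 7: cell (5,4)='.' (+2 fires, +5 burnt)
Step 8: cell (5,4)='.' (+0 fires, +2 burnt)
  fire out at step 8

6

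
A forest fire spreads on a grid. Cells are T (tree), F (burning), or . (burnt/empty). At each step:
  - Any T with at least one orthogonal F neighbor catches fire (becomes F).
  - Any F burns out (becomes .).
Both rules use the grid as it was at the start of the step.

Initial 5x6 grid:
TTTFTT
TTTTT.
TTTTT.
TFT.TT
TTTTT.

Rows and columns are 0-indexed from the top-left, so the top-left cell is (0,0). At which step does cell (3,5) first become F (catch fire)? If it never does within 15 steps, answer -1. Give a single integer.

Step 1: cell (3,5)='T' (+7 fires, +2 burnt)
Step 2: cell (3,5)='T' (+10 fires, +7 burnt)
Step 3: cell (3,5)='T' (+4 fires, +10 burnt)
Step 4: cell (3,5)='T' (+2 fires, +4 burnt)
Step 5: cell (3,5)='F' (+1 fires, +2 burnt)
  -> target ignites at step 5
Step 6: cell (3,5)='.' (+0 fires, +1 burnt)
  fire out at step 6

5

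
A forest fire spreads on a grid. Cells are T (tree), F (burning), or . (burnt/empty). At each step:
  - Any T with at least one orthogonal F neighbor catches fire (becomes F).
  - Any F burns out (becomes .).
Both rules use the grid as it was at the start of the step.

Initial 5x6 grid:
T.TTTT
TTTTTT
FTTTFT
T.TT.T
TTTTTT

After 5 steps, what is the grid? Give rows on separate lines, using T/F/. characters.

Step 1: 6 trees catch fire, 2 burn out
  T.TTTT
  FTTTFT
  .FTF.F
  F.TT.T
  TTTTTT
Step 2: 9 trees catch fire, 6 burn out
  F.TTFT
  .FTF.F
  ..F...
  ..TF.F
  FTTTTT
Step 3: 7 trees catch fire, 9 burn out
  ..TF.F
  ..F...
  ......
  ..F...
  .FTFTF
Step 4: 3 trees catch fire, 7 burn out
  ..F...
  ......
  ......
  ......
  ..F.F.
Step 5: 0 trees catch fire, 3 burn out
  ......
  ......
  ......
  ......
  ......

......
......
......
......
......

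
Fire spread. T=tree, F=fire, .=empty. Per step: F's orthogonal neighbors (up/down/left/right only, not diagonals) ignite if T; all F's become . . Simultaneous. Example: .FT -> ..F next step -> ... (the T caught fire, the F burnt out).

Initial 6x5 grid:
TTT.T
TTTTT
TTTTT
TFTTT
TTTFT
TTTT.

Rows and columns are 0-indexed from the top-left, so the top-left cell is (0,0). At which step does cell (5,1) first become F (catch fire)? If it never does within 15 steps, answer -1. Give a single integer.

Step 1: cell (5,1)='T' (+8 fires, +2 burnt)
Step 2: cell (5,1)='F' (+8 fires, +8 burnt)
  -> target ignites at step 2
Step 3: cell (5,1)='.' (+6 fires, +8 burnt)
Step 4: cell (5,1)='.' (+3 fires, +6 burnt)
Step 5: cell (5,1)='.' (+1 fires, +3 burnt)
Step 6: cell (5,1)='.' (+0 fires, +1 burnt)
  fire out at step 6

2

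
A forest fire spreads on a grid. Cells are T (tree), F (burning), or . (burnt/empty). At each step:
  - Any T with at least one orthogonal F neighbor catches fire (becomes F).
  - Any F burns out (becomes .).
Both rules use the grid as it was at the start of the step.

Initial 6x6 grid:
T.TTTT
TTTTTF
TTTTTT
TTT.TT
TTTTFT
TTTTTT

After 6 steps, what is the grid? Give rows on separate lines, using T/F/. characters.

Step 1: 7 trees catch fire, 2 burn out
  T.TTTF
  TTTTF.
  TTTTTF
  TTT.FT
  TTTF.F
  TTTTFT
Step 2: 7 trees catch fire, 7 burn out
  T.TTF.
  TTTF..
  TTTTF.
  TTT..F
  TTF...
  TTTF.F
Step 3: 6 trees catch fire, 7 burn out
  T.TF..
  TTF...
  TTTF..
  TTF...
  TF....
  TTF...
Step 4: 6 trees catch fire, 6 burn out
  T.F...
  TF....
  TTF...
  TF....
  F.....
  TF....
Step 5: 4 trees catch fire, 6 burn out
  T.....
  F.....
  TF....
  F.....
  ......
  F.....
Step 6: 2 trees catch fire, 4 burn out
  F.....
  ......
  F.....
  ......
  ......
  ......

F.....
......
F.....
......
......
......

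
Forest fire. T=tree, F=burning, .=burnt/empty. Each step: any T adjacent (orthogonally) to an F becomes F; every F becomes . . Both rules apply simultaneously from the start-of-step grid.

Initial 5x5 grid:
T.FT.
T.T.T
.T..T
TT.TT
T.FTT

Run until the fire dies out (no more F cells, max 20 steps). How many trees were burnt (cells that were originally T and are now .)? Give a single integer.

Step 1: +3 fires, +2 burnt (F count now 3)
Step 2: +2 fires, +3 burnt (F count now 2)
Step 3: +1 fires, +2 burnt (F count now 1)
Step 4: +1 fires, +1 burnt (F count now 1)
Step 5: +1 fires, +1 burnt (F count now 1)
Step 6: +0 fires, +1 burnt (F count now 0)
Fire out after step 6
Initially T: 14, now '.': 19
Total burnt (originally-T cells now '.'): 8

Answer: 8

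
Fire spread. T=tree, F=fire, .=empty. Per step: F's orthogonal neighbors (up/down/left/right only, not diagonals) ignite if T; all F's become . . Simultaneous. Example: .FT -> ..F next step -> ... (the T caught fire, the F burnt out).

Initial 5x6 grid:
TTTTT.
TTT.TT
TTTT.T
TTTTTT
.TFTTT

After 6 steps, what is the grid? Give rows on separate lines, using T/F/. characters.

Step 1: 3 trees catch fire, 1 burn out
  TTTTT.
  TTT.TT
  TTTT.T
  TTFTTT
  .F.FTT
Step 2: 4 trees catch fire, 3 burn out
  TTTTT.
  TTT.TT
  TTFT.T
  TF.FTT
  ....FT
Step 3: 6 trees catch fire, 4 burn out
  TTTTT.
  TTF.TT
  TF.F.T
  F...FT
  .....F
Step 4: 4 trees catch fire, 6 burn out
  TTFTT.
  TF..TT
  F....T
  .....F
  ......
Step 5: 4 trees catch fire, 4 burn out
  TF.FT.
  F...TT
  .....F
  ......
  ......
Step 6: 3 trees catch fire, 4 burn out
  F...F.
  ....TF
  ......
  ......
  ......

F...F.
....TF
......
......
......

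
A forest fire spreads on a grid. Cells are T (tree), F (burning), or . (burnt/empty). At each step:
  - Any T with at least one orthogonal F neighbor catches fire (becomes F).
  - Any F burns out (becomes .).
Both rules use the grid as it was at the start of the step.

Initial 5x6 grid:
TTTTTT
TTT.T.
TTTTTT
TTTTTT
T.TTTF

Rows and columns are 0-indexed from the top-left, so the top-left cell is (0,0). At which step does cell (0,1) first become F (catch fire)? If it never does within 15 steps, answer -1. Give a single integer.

Step 1: cell (0,1)='T' (+2 fires, +1 burnt)
Step 2: cell (0,1)='T' (+3 fires, +2 burnt)
Step 3: cell (0,1)='T' (+3 fires, +3 burnt)
Step 4: cell (0,1)='T' (+3 fires, +3 burnt)
Step 5: cell (0,1)='T' (+3 fires, +3 burnt)
Step 6: cell (0,1)='T' (+5 fires, +3 burnt)
Step 7: cell (0,1)='T' (+4 fires, +5 burnt)
Step 8: cell (0,1)='F' (+2 fires, +4 burnt)
  -> target ignites at step 8
Step 9: cell (0,1)='.' (+1 fires, +2 burnt)
Step 10: cell (0,1)='.' (+0 fires, +1 burnt)
  fire out at step 10

8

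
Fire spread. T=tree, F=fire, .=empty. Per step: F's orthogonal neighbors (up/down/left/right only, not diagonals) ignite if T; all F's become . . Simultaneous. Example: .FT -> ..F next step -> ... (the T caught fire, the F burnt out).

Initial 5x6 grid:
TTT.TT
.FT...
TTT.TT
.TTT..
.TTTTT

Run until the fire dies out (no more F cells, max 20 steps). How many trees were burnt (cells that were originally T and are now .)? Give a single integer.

Step 1: +3 fires, +1 burnt (F count now 3)
Step 2: +5 fires, +3 burnt (F count now 5)
Step 3: +2 fires, +5 burnt (F count now 2)
Step 4: +2 fires, +2 burnt (F count now 2)
Step 5: +1 fires, +2 burnt (F count now 1)
Step 6: +1 fires, +1 burnt (F count now 1)
Step 7: +1 fires, +1 burnt (F count now 1)
Step 8: +0 fires, +1 burnt (F count now 0)
Fire out after step 8
Initially T: 19, now '.': 26
Total burnt (originally-T cells now '.'): 15

Answer: 15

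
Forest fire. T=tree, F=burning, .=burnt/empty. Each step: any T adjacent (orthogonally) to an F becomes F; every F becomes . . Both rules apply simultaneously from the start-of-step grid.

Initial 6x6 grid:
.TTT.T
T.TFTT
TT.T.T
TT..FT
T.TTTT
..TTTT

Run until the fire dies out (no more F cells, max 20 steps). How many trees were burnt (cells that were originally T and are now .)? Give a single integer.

Step 1: +6 fires, +2 burnt (F count now 6)
Step 2: +6 fires, +6 burnt (F count now 6)
Step 3: +5 fires, +6 burnt (F count now 5)
Step 4: +1 fires, +5 burnt (F count now 1)
Step 5: +0 fires, +1 burnt (F count now 0)
Fire out after step 5
Initially T: 24, now '.': 30
Total burnt (originally-T cells now '.'): 18

Answer: 18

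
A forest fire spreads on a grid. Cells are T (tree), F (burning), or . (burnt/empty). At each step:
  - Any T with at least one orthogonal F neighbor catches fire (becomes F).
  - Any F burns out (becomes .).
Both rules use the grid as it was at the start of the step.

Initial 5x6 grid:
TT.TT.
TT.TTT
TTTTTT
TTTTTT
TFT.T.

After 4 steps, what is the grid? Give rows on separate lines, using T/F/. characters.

Step 1: 3 trees catch fire, 1 burn out
  TT.TT.
  TT.TTT
  TTTTTT
  TFTTTT
  F.F.T.
Step 2: 3 trees catch fire, 3 burn out
  TT.TT.
  TT.TTT
  TFTTTT
  F.FTTT
  ....T.
Step 3: 4 trees catch fire, 3 burn out
  TT.TT.
  TF.TTT
  F.FTTT
  ...FTT
  ....T.
Step 4: 4 trees catch fire, 4 burn out
  TF.TT.
  F..TTT
  ...FTT
  ....FT
  ....T.

TF.TT.
F..TTT
...FTT
....FT
....T.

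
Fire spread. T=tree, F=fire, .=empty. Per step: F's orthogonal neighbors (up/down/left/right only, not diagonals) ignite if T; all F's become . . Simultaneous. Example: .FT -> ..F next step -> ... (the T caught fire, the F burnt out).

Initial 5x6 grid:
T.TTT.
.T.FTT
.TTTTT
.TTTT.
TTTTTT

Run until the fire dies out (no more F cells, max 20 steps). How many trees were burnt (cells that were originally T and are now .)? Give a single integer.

Answer: 21

Derivation:
Step 1: +3 fires, +1 burnt (F count now 3)
Step 2: +6 fires, +3 burnt (F count now 6)
Step 3: +5 fires, +6 burnt (F count now 5)
Step 4: +4 fires, +5 burnt (F count now 4)
Step 5: +2 fires, +4 burnt (F count now 2)
Step 6: +1 fires, +2 burnt (F count now 1)
Step 7: +0 fires, +1 burnt (F count now 0)
Fire out after step 7
Initially T: 22, now '.': 29
Total burnt (originally-T cells now '.'): 21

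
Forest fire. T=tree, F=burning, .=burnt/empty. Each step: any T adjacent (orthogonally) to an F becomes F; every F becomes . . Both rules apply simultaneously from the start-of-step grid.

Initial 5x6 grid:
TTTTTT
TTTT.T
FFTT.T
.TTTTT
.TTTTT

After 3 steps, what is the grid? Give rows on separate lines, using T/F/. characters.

Step 1: 4 trees catch fire, 2 burn out
  TTTTTT
  FFTT.T
  ..FT.T
  .FTTTT
  .TTTTT
Step 2: 6 trees catch fire, 4 burn out
  FFTTTT
  ..FT.T
  ...F.T
  ..FTTT
  .FTTTT
Step 3: 4 trees catch fire, 6 burn out
  ..FTTT
  ...F.T
  .....T
  ...FTT
  ..FTTT

..FTTT
...F.T
.....T
...FTT
..FTTT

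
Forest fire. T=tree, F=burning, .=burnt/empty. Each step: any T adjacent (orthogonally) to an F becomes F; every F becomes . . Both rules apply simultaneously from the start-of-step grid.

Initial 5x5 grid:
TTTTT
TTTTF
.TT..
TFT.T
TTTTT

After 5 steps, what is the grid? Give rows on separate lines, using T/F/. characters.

Step 1: 6 trees catch fire, 2 burn out
  TTTTF
  TTTF.
  .FT..
  F.F.T
  TFTTT
Step 2: 6 trees catch fire, 6 burn out
  TTTF.
  TFF..
  ..F..
  ....T
  F.FTT
Step 3: 4 trees catch fire, 6 burn out
  TFF..
  F....
  .....
  ....T
  ...FT
Step 4: 2 trees catch fire, 4 burn out
  F....
  .....
  .....
  ....T
  ....F
Step 5: 1 trees catch fire, 2 burn out
  .....
  .....
  .....
  ....F
  .....

.....
.....
.....
....F
.....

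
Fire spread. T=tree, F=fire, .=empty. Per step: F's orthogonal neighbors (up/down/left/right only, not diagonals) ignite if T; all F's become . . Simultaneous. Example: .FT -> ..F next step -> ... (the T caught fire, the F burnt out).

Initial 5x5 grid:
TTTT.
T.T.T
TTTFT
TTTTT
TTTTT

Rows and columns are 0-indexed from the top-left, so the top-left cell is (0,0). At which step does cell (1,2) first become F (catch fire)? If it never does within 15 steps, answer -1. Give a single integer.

Step 1: cell (1,2)='T' (+3 fires, +1 burnt)
Step 2: cell (1,2)='F' (+6 fires, +3 burnt)
  -> target ignites at step 2
Step 3: cell (1,2)='.' (+5 fires, +6 burnt)
Step 4: cell (1,2)='.' (+5 fires, +5 burnt)
Step 5: cell (1,2)='.' (+2 fires, +5 burnt)
Step 6: cell (1,2)='.' (+0 fires, +2 burnt)
  fire out at step 6

2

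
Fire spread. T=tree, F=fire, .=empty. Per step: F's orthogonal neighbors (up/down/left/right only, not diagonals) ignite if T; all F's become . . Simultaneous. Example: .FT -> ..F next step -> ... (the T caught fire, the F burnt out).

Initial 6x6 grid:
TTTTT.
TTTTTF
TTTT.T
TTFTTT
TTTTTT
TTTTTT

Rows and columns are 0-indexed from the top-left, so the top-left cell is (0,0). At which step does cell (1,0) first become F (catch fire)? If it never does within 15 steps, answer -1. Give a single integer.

Step 1: cell (1,0)='T' (+6 fires, +2 burnt)
Step 2: cell (1,0)='T' (+11 fires, +6 burnt)
Step 3: cell (1,0)='T' (+9 fires, +11 burnt)
Step 4: cell (1,0)='F' (+5 fires, +9 burnt)
  -> target ignites at step 4
Step 5: cell (1,0)='.' (+1 fires, +5 burnt)
Step 6: cell (1,0)='.' (+0 fires, +1 burnt)
  fire out at step 6

4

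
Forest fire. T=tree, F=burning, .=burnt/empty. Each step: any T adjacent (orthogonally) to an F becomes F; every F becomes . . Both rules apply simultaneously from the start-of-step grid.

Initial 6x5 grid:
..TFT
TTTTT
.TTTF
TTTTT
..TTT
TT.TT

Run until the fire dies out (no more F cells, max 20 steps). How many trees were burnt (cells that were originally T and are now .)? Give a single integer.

Step 1: +6 fires, +2 burnt (F count now 6)
Step 2: +4 fires, +6 burnt (F count now 4)
Step 3: +5 fires, +4 burnt (F count now 5)
Step 4: +4 fires, +5 burnt (F count now 4)
Step 5: +1 fires, +4 burnt (F count now 1)
Step 6: +0 fires, +1 burnt (F count now 0)
Fire out after step 6
Initially T: 22, now '.': 28
Total burnt (originally-T cells now '.'): 20

Answer: 20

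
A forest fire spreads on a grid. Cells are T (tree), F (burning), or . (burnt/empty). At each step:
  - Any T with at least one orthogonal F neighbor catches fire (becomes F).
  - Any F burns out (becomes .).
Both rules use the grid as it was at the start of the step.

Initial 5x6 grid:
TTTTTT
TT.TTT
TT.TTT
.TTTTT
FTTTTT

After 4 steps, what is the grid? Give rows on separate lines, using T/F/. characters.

Step 1: 1 trees catch fire, 1 burn out
  TTTTTT
  TT.TTT
  TT.TTT
  .TTTTT
  .FTTTT
Step 2: 2 trees catch fire, 1 burn out
  TTTTTT
  TT.TTT
  TT.TTT
  .FTTTT
  ..FTTT
Step 3: 3 trees catch fire, 2 burn out
  TTTTTT
  TT.TTT
  TF.TTT
  ..FTTT
  ...FTT
Step 4: 4 trees catch fire, 3 burn out
  TTTTTT
  TF.TTT
  F..TTT
  ...FTT
  ....FT

TTTTTT
TF.TTT
F..TTT
...FTT
....FT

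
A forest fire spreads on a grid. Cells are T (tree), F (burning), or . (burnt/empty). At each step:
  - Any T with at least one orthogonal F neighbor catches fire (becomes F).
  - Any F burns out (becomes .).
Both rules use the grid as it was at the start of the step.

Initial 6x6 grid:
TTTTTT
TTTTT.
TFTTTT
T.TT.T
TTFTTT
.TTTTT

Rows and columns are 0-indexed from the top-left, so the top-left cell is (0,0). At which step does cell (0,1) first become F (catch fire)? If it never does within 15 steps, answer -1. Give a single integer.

Step 1: cell (0,1)='T' (+7 fires, +2 burnt)
Step 2: cell (0,1)='F' (+10 fires, +7 burnt)
  -> target ignites at step 2
Step 3: cell (0,1)='.' (+6 fires, +10 burnt)
Step 4: cell (0,1)='.' (+5 fires, +6 burnt)
Step 5: cell (0,1)='.' (+1 fires, +5 burnt)
Step 6: cell (0,1)='.' (+1 fires, +1 burnt)
Step 7: cell (0,1)='.' (+0 fires, +1 burnt)
  fire out at step 7

2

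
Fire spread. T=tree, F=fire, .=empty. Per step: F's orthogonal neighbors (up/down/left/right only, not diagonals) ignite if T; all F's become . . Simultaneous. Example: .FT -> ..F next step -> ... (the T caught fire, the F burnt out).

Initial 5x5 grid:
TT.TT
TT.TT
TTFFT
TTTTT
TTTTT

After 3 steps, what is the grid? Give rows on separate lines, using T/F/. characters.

Step 1: 5 trees catch fire, 2 burn out
  TT.TT
  TT.FT
  TF..F
  TTFFT
  TTTTT
Step 2: 8 trees catch fire, 5 burn out
  TT.FT
  TF..F
  F....
  TF..F
  TTFFT
Step 3: 6 trees catch fire, 8 burn out
  TF..F
  F....
  .....
  F....
  TF..F

TF..F
F....
.....
F....
TF..F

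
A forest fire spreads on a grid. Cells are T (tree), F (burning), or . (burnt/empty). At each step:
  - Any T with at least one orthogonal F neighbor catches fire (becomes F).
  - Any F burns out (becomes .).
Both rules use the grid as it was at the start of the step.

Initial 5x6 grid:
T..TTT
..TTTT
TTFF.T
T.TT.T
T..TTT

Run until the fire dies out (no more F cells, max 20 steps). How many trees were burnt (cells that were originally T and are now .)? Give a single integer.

Step 1: +5 fires, +2 burnt (F count now 5)
Step 2: +4 fires, +5 burnt (F count now 4)
Step 3: +4 fires, +4 burnt (F count now 4)
Step 4: +4 fires, +4 burnt (F count now 4)
Step 5: +1 fires, +4 burnt (F count now 1)
Step 6: +0 fires, +1 burnt (F count now 0)
Fire out after step 6
Initially T: 19, now '.': 29
Total burnt (originally-T cells now '.'): 18

Answer: 18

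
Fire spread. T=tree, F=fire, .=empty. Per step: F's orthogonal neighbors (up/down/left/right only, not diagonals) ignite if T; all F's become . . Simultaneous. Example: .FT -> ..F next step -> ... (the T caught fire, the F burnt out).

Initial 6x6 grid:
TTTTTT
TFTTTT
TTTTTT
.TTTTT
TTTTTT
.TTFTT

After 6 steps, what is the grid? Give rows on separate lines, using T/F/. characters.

Step 1: 7 trees catch fire, 2 burn out
  TFTTTT
  F.FTTT
  TFTTTT
  .TTTTT
  TTTFTT
  .TF.FT
Step 2: 11 trees catch fire, 7 burn out
  F.FTTT
  ...FTT
  F.FTTT
  .FTFTT
  TTF.FT
  .F...F
Step 3: 7 trees catch fire, 11 burn out
  ...FTT
  ....FT
  ...FTT
  ..F.FT
  TF...F
  ......
Step 4: 5 trees catch fire, 7 burn out
  ....FT
  .....F
  ....FT
  .....F
  F.....
  ......
Step 5: 2 trees catch fire, 5 burn out
  .....F
  ......
  .....F
  ......
  ......
  ......
Step 6: 0 trees catch fire, 2 burn out
  ......
  ......
  ......
  ......
  ......
  ......

......
......
......
......
......
......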